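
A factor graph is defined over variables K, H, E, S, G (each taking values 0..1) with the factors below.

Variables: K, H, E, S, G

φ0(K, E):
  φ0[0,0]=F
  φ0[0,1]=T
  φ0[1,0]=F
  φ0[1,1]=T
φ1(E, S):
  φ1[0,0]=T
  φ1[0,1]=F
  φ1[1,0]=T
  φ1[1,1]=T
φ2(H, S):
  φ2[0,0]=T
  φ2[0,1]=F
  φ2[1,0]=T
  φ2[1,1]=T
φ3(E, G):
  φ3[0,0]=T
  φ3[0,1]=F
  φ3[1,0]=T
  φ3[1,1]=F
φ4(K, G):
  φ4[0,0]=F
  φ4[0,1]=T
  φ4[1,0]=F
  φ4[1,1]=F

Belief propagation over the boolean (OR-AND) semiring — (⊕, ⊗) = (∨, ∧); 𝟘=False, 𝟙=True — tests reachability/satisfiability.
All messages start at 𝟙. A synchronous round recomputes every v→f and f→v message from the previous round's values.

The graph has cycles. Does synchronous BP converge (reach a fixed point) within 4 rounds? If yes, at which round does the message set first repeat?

NOT CONVERGED within 4 rounds

init: all messages = 𝟙 over 2 values
r1 m[φ0→K] = [T, T]
r1 m[φ0→E] = [F, T]
r1 m[φ1→E] = [T, T]
r1 m[φ1→S] = [T, T]
r1 m[φ2→H] = [T, T]
r1 m[φ2→S] = [T, T]
r1 m[φ3→E] = [T, T]
r1 m[φ3→G] = [T, F]
r1 m[φ4→K] = [T, F]
r1 m[φ4→G] = [F, T]
r1 m[K→φ0] = [T, T]
r1 m[K→φ4] = [T, T]
r1 m[H→φ2] = [T, T]
r1 m[E→φ0] = [T, T]
r1 m[E→φ1] = [T, T]
r1 m[E→φ3] = [T, T]
r1 m[S→φ1] = [T, T]
r1 m[S→φ2] = [T, T]
r1 m[G→φ3] = [T, T]
r1 m[G→φ4] = [T, T]
r2 m[φ0→K] = [T, T]
r2 m[φ0→E] = [F, T]
r2 m[φ1→E] = [T, T]
r2 m[φ1→S] = [T, T]
r2 m[φ2→H] = [T, T]
r2 m[φ2→S] = [T, T]
r2 m[φ3→E] = [T, T]
r2 m[φ3→G] = [T, F]
r2 m[φ4→K] = [T, F]
r2 m[φ4→G] = [F, T]
r2 m[K→φ0] = [T, F]
r2 m[K→φ4] = [T, T]
r2 m[H→φ2] = [T, T]
r2 m[E→φ0] = [T, T]
r2 m[E→φ1] = [F, T]
r2 m[E→φ3] = [F, T]
r2 m[S→φ1] = [T, T]
r2 m[S→φ2] = [T, T]
r2 m[G→φ3] = [F, T]
r2 m[G→φ4] = [T, F]
r3 m[φ0→K] = [T, T]
r3 m[φ0→E] = [F, T]
r3 m[φ1→E] = [T, T]
r3 m[φ1→S] = [T, T]
r3 m[φ2→H] = [T, T]
r3 m[φ2→S] = [T, T]
r3 m[φ3→E] = [F, F]
r3 m[φ3→G] = [T, F]
r3 m[φ4→K] = [F, F]
r3 m[φ4→G] = [F, T]
r3 m[K→φ0] = [T, F]
r3 m[K→φ4] = [T, T]
r3 m[H→φ2] = [T, T]
r3 m[E→φ0] = [T, T]
r3 m[E→φ1] = [F, T]
r3 m[E→φ3] = [F, T]
r3 m[S→φ1] = [T, T]
r3 m[S→φ2] = [T, T]
r3 m[G→φ3] = [F, T]
r3 m[G→φ4] = [T, F]
r4 m[φ0→K] = [T, T]
r4 m[φ0→E] = [F, T]
r4 m[φ1→E] = [T, T]
r4 m[φ1→S] = [T, T]
r4 m[φ2→H] = [T, T]
r4 m[φ2→S] = [T, T]
r4 m[φ3→E] = [F, F]
r4 m[φ3→G] = [T, F]
r4 m[φ4→K] = [F, F]
r4 m[φ4→G] = [F, T]
r4 m[K→φ0] = [F, F]
r4 m[K→φ4] = [T, T]
r4 m[H→φ2] = [T, T]
r4 m[E→φ0] = [F, F]
r4 m[E→φ1] = [F, F]
r4 m[E→φ3] = [F, T]
r4 m[S→φ1] = [T, T]
r4 m[S→φ2] = [T, T]
r4 m[G→φ3] = [F, T]
r4 m[G→φ4] = [T, F]
no fixed point within 4 rounds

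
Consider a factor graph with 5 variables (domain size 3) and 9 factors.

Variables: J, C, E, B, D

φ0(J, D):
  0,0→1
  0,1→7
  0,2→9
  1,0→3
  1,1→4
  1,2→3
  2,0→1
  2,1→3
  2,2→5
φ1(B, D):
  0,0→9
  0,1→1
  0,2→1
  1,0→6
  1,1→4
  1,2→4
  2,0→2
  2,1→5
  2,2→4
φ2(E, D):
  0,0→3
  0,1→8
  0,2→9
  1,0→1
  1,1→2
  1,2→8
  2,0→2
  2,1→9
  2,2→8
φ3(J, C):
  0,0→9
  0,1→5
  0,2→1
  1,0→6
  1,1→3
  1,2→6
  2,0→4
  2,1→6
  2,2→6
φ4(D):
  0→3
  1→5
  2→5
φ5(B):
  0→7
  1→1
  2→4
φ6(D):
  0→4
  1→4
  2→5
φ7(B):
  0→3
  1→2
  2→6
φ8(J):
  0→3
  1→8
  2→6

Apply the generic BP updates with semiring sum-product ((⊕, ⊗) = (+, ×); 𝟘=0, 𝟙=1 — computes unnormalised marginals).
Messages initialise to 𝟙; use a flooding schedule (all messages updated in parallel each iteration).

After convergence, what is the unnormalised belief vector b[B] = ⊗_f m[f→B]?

init: all messages = 𝟙 over 3 values
r1 m[φ0→J] = [17, 10, 9]
r1 m[φ0→D] = [5, 14, 17]
r1 m[φ1→B] = [11, 14, 11]
r1 m[φ1→D] = [17, 10, 9]
r1 m[φ2→E] = [20, 11, 19]
r1 m[φ2→D] = [6, 19, 25]
r1 m[φ3→J] = [15, 15, 16]
r1 m[φ3→C] = [19, 14, 13]
r1 m[φ4→D] = [3, 5, 5]
r1 m[φ5→B] = [7, 1, 4]
r1 m[φ6→D] = [4, 4, 5]
r1 m[φ7→B] = [3, 2, 6]
r1 m[φ8→J] = [3, 8, 6]
r1 m[J→φ0] = [1, 1, 1]
r1 m[J→φ3] = [1, 1, 1]
r1 m[J→φ8] = [1, 1, 1]
r1 m[C→φ3] = [1, 1, 1]
r1 m[E→φ2] = [1, 1, 1]
r1 m[B→φ1] = [1, 1, 1]
r1 m[B→φ5] = [1, 1, 1]
r1 m[B→φ7] = [1, 1, 1]
r1 m[D→φ0] = [1, 1, 1]
r1 m[D→φ1] = [1, 1, 1]
r1 m[D→φ2] = [1, 1, 1]
r1 m[D→φ4] = [1, 1, 1]
r1 m[D→φ6] = [1, 1, 1]
r2 m[φ0→J] = [17, 10, 9]
r2 m[φ0→D] = [5, 14, 17]
r2 m[φ1→B] = [11, 14, 11]
r2 m[φ1→D] = [17, 10, 9]
r2 m[φ2→E] = [20, 11, 19]
r2 m[φ2→D] = [6, 19, 25]
r2 m[φ3→J] = [15, 15, 16]
r2 m[φ3→C] = [19, 14, 13]
r2 m[φ4→D] = [3, 5, 5]
r2 m[φ5→B] = [7, 1, 4]
r2 m[φ6→D] = [4, 4, 5]
r2 m[φ7→B] = [3, 2, 6]
r2 m[φ8→J] = [3, 8, 6]
r2 m[J→φ0] = [45, 120, 96]
r2 m[J→φ3] = [51, 80, 54]
r2 m[J→φ8] = [255, 150, 144]
r2 m[C→φ3] = [1, 1, 1]
r2 m[E→φ2] = [1, 1, 1]
r2 m[B→φ1] = [21, 2, 24]
r2 m[B→φ5] = [33, 28, 66]
r2 m[B→φ7] = [77, 14, 44]
r2 m[D→φ0] = [1224, 3800, 5625]
r2 m[D→φ1] = [360, 5320, 10625]
r2 m[D→φ2] = [1020, 2800, 3825]
r2 m[D→φ4] = [2040, 10640, 19125]
r2 m[D→φ6] = [1530, 13300, 19125]
r3 m[φ0→J] = [78449, 35747, 40749]
r3 m[φ0→D] = [501, 1083, 1245]
r3 m[φ1→B] = [19185, 65940, 69820]
r3 m[φ1→D] = [249, 149, 125]
r3 m[φ2→E] = [59885, 37220, 57840]
r3 m[φ2→D] = [6, 19, 25]
r3 m[φ3→J] = [15, 15, 16]
r3 m[φ3→C] = [1155, 819, 855]
r3 m[φ4→D] = [3, 5, 5]
r3 m[φ5→B] = [7, 1, 4]
r3 m[φ6→D] = [4, 4, 5]
r3 m[φ7→B] = [3, 2, 6]
r3 m[φ8→J] = [3, 8, 6]
r3 m[J→φ0] = [45, 120, 96]
r3 m[J→φ3] = [51, 80, 54]
r3 m[J→φ8] = [255, 150, 144]
r3 m[C→φ3] = [1, 1, 1]
r3 m[E→φ2] = [1, 1, 1]
r3 m[B→φ1] = [21, 2, 24]
r3 m[B→φ5] = [33, 28, 66]
r3 m[B→φ7] = [77, 14, 44]
r3 m[D→φ0] = [1224, 3800, 5625]
r3 m[D→φ1] = [360, 5320, 10625]
r3 m[D→φ2] = [1020, 2800, 3825]
r3 m[D→φ4] = [2040, 10640, 19125]
r3 m[D→φ6] = [1530, 13300, 19125]
r4 m[φ0→J] = [78449, 35747, 40749]
r4 m[φ0→D] = [501, 1083, 1245]
r4 m[φ1→B] = [19185, 65940, 69820]
r4 m[φ1→D] = [249, 149, 125]
r4 m[φ2→E] = [59885, 37220, 57840]
r4 m[φ2→D] = [6, 19, 25]
r4 m[φ3→J] = [15, 15, 16]
r4 m[φ3→C] = [1155, 819, 855]
r4 m[φ4→D] = [3, 5, 5]
r4 m[φ5→B] = [7, 1, 4]
r4 m[φ6→D] = [4, 4, 5]
r4 m[φ7→B] = [3, 2, 6]
r4 m[φ8→J] = [3, 8, 6]
r4 m[J→φ0] = [45, 120, 96]
r4 m[J→φ3] = [235347, 285976, 244494]
r4 m[J→φ8] = [1176735, 536205, 651984]
r4 m[C→φ3] = [1, 1, 1]
r4 m[E→φ2] = [1, 1, 1]
r4 m[B→φ1] = [21, 2, 24]
r4 m[B→φ5] = [57555, 131880, 418920]
r4 m[B→φ7] = [134295, 65940, 279280]
r4 m[D→φ0] = [17928, 56620, 78125]
r4 m[D→φ1] = [36072, 411540, 778125]
r4 m[D→φ2] = [1496988, 3227340, 3890625]
r4 m[D→φ4] = [2993976, 12263892, 19453125]
r4 m[D→φ6] = [2245482, 15329865, 19453125]
r5 m[φ0→J] = [1117393, 514639, 578413]
r5 m[φ0→D] = [501, 1083, 1245]
r5 m[φ1→B] = [1514313, 4975092, 5242344]
r5 m[φ1→D] = [249, 149, 125]
r5 m[φ2→E] = [65325309, 39076668, 63165036]
r5 m[φ2→D] = [6, 19, 25]
r5 m[φ3→J] = [15, 15, 16]
r5 m[φ3→C] = [4811955, 3501627, 3418167]
r5 m[φ4→D] = [3, 5, 5]
r5 m[φ5→B] = [7, 1, 4]
r5 m[φ6→D] = [4, 4, 5]
r5 m[φ7→B] = [3, 2, 6]
r5 m[φ8→J] = [3, 8, 6]
r5 m[J→φ0] = [45, 120, 96]
r5 m[J→φ3] = [235347, 285976, 244494]
r5 m[J→φ8] = [1176735, 536205, 651984]
r5 m[C→φ3] = [1, 1, 1]
r5 m[E→φ2] = [1, 1, 1]
r5 m[B→φ1] = [21, 2, 24]
r5 m[B→φ5] = [57555, 131880, 418920]
r5 m[B→φ7] = [134295, 65940, 279280]
r5 m[D→φ0] = [17928, 56620, 78125]
r5 m[D→φ1] = [36072, 411540, 778125]
r5 m[D→φ2] = [1496988, 3227340, 3890625]
r5 m[D→φ4] = [2993976, 12263892, 19453125]
r5 m[D→φ6] = [2245482, 15329865, 19453125]
r6 m[φ0→J] = [1117393, 514639, 578413]
r6 m[φ0→D] = [501, 1083, 1245]
r6 m[φ1→B] = [1514313, 4975092, 5242344]
r6 m[φ1→D] = [249, 149, 125]
r6 m[φ2→E] = [65325309, 39076668, 63165036]
r6 m[φ2→D] = [6, 19, 25]
r6 m[φ3→J] = [15, 15, 16]
r6 m[φ3→C] = [4811955, 3501627, 3418167]
r6 m[φ4→D] = [3, 5, 5]
r6 m[φ5→B] = [7, 1, 4]
r6 m[φ6→D] = [4, 4, 5]
r6 m[φ7→B] = [3, 2, 6]
r6 m[φ8→J] = [3, 8, 6]
r6 m[J→φ0] = [45, 120, 96]
r6 m[J→φ3] = [3352179, 4117112, 3470478]
r6 m[J→φ8] = [16760895, 7719585, 9254608]
r6 m[C→φ3] = [1, 1, 1]
r6 m[E→φ2] = [1, 1, 1]
r6 m[B→φ1] = [21, 2, 24]
r6 m[B→φ5] = [4542939, 9950184, 31454064]
r6 m[B→φ7] = [10600191, 4975092, 20969376]
r6 m[D→φ0] = [17928, 56620, 78125]
r6 m[D→φ1] = [36072, 411540, 778125]
r6 m[D→φ2] = [1496988, 3227340, 3890625]
r6 m[D→φ4] = [2993976, 12263892, 19453125]
r6 m[D→φ6] = [2245482, 15329865, 19453125]
r7 m[φ0→J] = [1117393, 514639, 578413]
r7 m[φ0→D] = [501, 1083, 1245]
r7 m[φ1→B] = [1514313, 4975092, 5242344]
r7 m[φ1→D] = [249, 149, 125]
r7 m[φ2→E] = [65325309, 39076668, 63165036]
r7 m[φ2→D] = [6, 19, 25]
r7 m[φ3→J] = [15, 15, 16]
r7 m[φ3→C] = [68754195, 49935099, 48877719]
r7 m[φ4→D] = [3, 5, 5]
r7 m[φ5→B] = [7, 1, 4]
r7 m[φ6→D] = [4, 4, 5]
r7 m[φ7→B] = [3, 2, 6]
r7 m[φ8→J] = [3, 8, 6]
r7 m[J→φ0] = [45, 120, 96]
r7 m[J→φ3] = [3352179, 4117112, 3470478]
r7 m[J→φ8] = [16760895, 7719585, 9254608]
r7 m[C→φ3] = [1, 1, 1]
r7 m[E→φ2] = [1, 1, 1]
r7 m[B→φ1] = [21, 2, 24]
r7 m[B→φ5] = [4542939, 9950184, 31454064]
r7 m[B→φ7] = [10600191, 4975092, 20969376]
r7 m[D→φ0] = [17928, 56620, 78125]
r7 m[D→φ1] = [36072, 411540, 778125]
r7 m[D→φ2] = [1496988, 3227340, 3890625]
r7 m[D→φ4] = [2993976, 12263892, 19453125]
r7 m[D→φ6] = [2245482, 15329865, 19453125]
r8 m[φ0→J] = [1117393, 514639, 578413]
r8 m[φ0→D] = [501, 1083, 1245]
r8 m[φ1→B] = [1514313, 4975092, 5242344]
r8 m[φ1→D] = [249, 149, 125]
r8 m[φ2→E] = [65325309, 39076668, 63165036]
r8 m[φ2→D] = [6, 19, 25]
r8 m[φ3→J] = [15, 15, 16]
r8 m[φ3→C] = [68754195, 49935099, 48877719]
r8 m[φ4→D] = [3, 5, 5]
r8 m[φ5→B] = [7, 1, 4]
r8 m[φ6→D] = [4, 4, 5]
r8 m[φ7→B] = [3, 2, 6]
r8 m[φ8→J] = [3, 8, 6]
r8 m[J→φ0] = [45, 120, 96]
r8 m[J→φ3] = [3352179, 4117112, 3470478]
r8 m[J→φ8] = [16760895, 7719585, 9254608]
r8 m[C→φ3] = [1, 1, 1]
r8 m[E→φ2] = [1, 1, 1]
r8 m[B→φ1] = [21, 2, 24]
r8 m[B→φ5] = [4542939, 9950184, 31454064]
r8 m[B→φ7] = [10600191, 4975092, 20969376]
r8 m[D→φ0] = [17928, 56620, 78125]
r8 m[D→φ1] = [36072, 411540, 778125]
r8 m[D→φ2] = [1496988, 3227340, 3890625]
r8 m[D→φ4] = [2993976, 12263892, 19453125]
r8 m[D→φ6] = [2245482, 15329865, 19453125]
fixed point reached at round 8
b[B] = ⊗ incoming = [31800573, 9950184, 125816256]

b[B] = [31800573, 9950184, 125816256]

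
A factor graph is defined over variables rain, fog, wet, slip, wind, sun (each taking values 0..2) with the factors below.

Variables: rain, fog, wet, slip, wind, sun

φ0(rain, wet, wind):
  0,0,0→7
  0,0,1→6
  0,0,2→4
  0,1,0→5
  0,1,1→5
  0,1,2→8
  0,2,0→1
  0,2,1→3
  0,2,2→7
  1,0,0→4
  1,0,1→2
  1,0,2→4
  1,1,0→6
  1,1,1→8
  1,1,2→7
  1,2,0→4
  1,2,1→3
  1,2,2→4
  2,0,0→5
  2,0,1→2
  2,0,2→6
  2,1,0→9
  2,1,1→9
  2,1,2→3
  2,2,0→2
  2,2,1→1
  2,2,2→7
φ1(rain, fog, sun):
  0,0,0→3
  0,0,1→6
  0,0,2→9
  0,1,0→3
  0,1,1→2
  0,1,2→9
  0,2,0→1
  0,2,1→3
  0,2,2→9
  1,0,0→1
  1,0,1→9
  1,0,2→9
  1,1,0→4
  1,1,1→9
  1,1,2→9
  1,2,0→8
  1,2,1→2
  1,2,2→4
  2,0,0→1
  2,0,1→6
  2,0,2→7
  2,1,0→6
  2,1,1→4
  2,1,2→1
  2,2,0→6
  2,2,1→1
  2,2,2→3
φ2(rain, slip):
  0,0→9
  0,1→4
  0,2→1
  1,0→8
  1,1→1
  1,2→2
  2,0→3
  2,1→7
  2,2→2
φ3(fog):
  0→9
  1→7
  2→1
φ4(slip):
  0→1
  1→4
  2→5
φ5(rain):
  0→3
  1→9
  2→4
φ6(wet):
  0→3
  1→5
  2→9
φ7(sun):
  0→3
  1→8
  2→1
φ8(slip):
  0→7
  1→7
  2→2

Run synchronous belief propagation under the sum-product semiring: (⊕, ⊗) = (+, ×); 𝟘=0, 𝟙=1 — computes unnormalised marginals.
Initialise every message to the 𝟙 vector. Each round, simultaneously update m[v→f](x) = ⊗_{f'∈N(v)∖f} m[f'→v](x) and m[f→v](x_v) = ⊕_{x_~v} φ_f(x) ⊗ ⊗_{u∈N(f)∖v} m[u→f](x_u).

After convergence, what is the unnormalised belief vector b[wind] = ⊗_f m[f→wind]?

init: all messages = 𝟙 over 3 values
r1 m[φ0→rain] = [46, 42, 44]
r1 m[φ0→wet] = [40, 60, 32]
r1 m[φ0→wind] = [43, 39, 50]
r1 m[φ1→rain] = [45, 55, 35]
r1 m[φ1→fog] = [51, 47, 37]
r1 m[φ1→sun] = [33, 42, 60]
r1 m[φ2→rain] = [14, 11, 12]
r1 m[φ2→slip] = [20, 12, 5]
r1 m[φ3→fog] = [9, 7, 1]
r1 m[φ4→slip] = [1, 4, 5]
r1 m[φ5→rain] = [3, 9, 4]
r1 m[φ6→wet] = [3, 5, 9]
r1 m[φ7→sun] = [3, 8, 1]
r1 m[φ8→slip] = [7, 7, 2]
r1 m[rain→φ0] = [1, 1, 1]
r1 m[rain→φ1] = [1, 1, 1]
r1 m[rain→φ2] = [1, 1, 1]
r1 m[rain→φ5] = [1, 1, 1]
r1 m[fog→φ1] = [1, 1, 1]
r1 m[fog→φ3] = [1, 1, 1]
r1 m[wet→φ0] = [1, 1, 1]
r1 m[wet→φ6] = [1, 1, 1]
r1 m[slip→φ2] = [1, 1, 1]
r1 m[slip→φ4] = [1, 1, 1]
r1 m[slip→φ8] = [1, 1, 1]
r1 m[wind→φ0] = [1, 1, 1]
r1 m[sun→φ1] = [1, 1, 1]
r1 m[sun→φ7] = [1, 1, 1]
r2 m[φ0→rain] = [46, 42, 44]
r2 m[φ0→wet] = [40, 60, 32]
r2 m[φ0→wind] = [43, 39, 50]
r2 m[φ1→rain] = [45, 55, 35]
r2 m[φ1→fog] = [51, 47, 37]
r2 m[φ1→sun] = [33, 42, 60]
r2 m[φ2→rain] = [14, 11, 12]
r2 m[φ2→slip] = [20, 12, 5]
r2 m[φ3→fog] = [9, 7, 1]
r2 m[φ4→slip] = [1, 4, 5]
r2 m[φ5→rain] = [3, 9, 4]
r2 m[φ6→wet] = [3, 5, 9]
r2 m[φ7→sun] = [3, 8, 1]
r2 m[φ8→slip] = [7, 7, 2]
r2 m[rain→φ0] = [1890, 5445, 1680]
r2 m[rain→φ1] = [1932, 4158, 2112]
r2 m[rain→φ2] = [6210, 20790, 6160]
r2 m[rain→φ5] = [28980, 25410, 18480]
r2 m[fog→φ1] = [9, 7, 1]
r2 m[fog→φ3] = [51, 47, 37]
r2 m[wet→φ0] = [3, 5, 9]
r2 m[wet→φ6] = [40, 60, 32]
r2 m[slip→φ2] = [7, 28, 10]
r2 m[slip→φ4] = [140, 84, 10]
r2 m[slip→φ8] = [20, 48, 25]
r2 m[wind→φ0] = [1, 1, 1]
r2 m[sun→φ1] = [3, 8, 1]
r2 m[sun→φ7] = [33, 42, 60]
r3 m[φ0→rain] = [240, 234, 234]
r3 m[φ0→wet] = [108420, 183645, 97485]
r3 m[φ0→wind] = [659700, 630585, 830565]
r3 m[φ1→rain] = [868, 1451, 908]
r3 m[φ1→fog] = [599280, 560094, 313752]
r3 m[φ1→sun] = [402162, 919536, 1065156]
r3 m[φ2→rain] = [185, 104, 237]
r3 m[φ2→slip] = [240690, 88750, 60110]
r3 m[φ3→fog] = [9, 7, 1]
r3 m[φ4→slip] = [1, 4, 5]
r3 m[φ5→rain] = [3, 9, 4]
r3 m[φ6→wet] = [3, 5, 9]
r3 m[φ7→sun] = [3, 8, 1]
r3 m[φ8→slip] = [7, 7, 2]
r3 m[rain→φ0] = [1890, 5445, 1680]
r3 m[rain→φ1] = [1932, 4158, 2112]
r3 m[rain→φ2] = [6210, 20790, 6160]
r3 m[rain→φ5] = [28980, 25410, 18480]
r3 m[fog→φ1] = [9, 7, 1]
r3 m[fog→φ3] = [51, 47, 37]
r3 m[wet→φ0] = [3, 5, 9]
r3 m[wet→φ6] = [40, 60, 32]
r3 m[slip→φ2] = [7, 28, 10]
r3 m[slip→φ4] = [140, 84, 10]
r3 m[slip→φ8] = [20, 48, 25]
r3 m[wind→φ0] = [1, 1, 1]
r3 m[sun→φ1] = [3, 8, 1]
r3 m[sun→φ7] = [33, 42, 60]
r4 m[φ0→rain] = [240, 234, 234]
r4 m[φ0→wet] = [108420, 183645, 97485]
r4 m[φ0→wind] = [659700, 630585, 830565]
r4 m[φ1→rain] = [868, 1451, 908]
r4 m[φ1→fog] = [599280, 560094, 313752]
r4 m[φ1→sun] = [402162, 919536, 1065156]
r4 m[φ2→rain] = [185, 104, 237]
r4 m[φ2→slip] = [240690, 88750, 60110]
r4 m[φ3→fog] = [9, 7, 1]
r4 m[φ4→slip] = [1, 4, 5]
r4 m[φ5→rain] = [3, 9, 4]
r4 m[φ6→wet] = [3, 5, 9]
r4 m[φ7→sun] = [3, 8, 1]
r4 m[φ8→slip] = [7, 7, 2]
r4 m[rain→φ0] = [481740, 1358136, 860784]
r4 m[rain→φ1] = [133200, 219024, 221832]
r4 m[rain→φ2] = [624960, 3055806, 849888]
r4 m[rain→φ5] = [38539200, 35311536, 50355864]
r4 m[fog→φ1] = [9, 7, 1]
r4 m[fog→φ3] = [599280, 560094, 313752]
r4 m[wet→φ0] = [3, 5, 9]
r4 m[wet→φ6] = [108420, 183645, 97485]
r4 m[slip→φ2] = [7, 28, 10]
r4 m[slip→φ4] = [1684830, 621250, 120220]
r4 m[slip→φ8] = [240690, 355000, 300550]
r4 m[wind→φ0] = [1, 1, 1]
r4 m[sun→φ1] = [3, 8, 1]
r4 m[sun→φ7] = [402162, 919536, 1065156]
r5 m[φ0→rain] = [240, 234, 234]
r5 m[φ0→wet] = [32961132, 55268640, 28846476]
r5 m[φ0→wind] = [199571460, 184512768, 250760652]
r5 m[φ1→rain] = [868, 1451, 908]
r5 m[φ1→fog] = [40055472, 36211464, 20865384]
r5 m[φ1→sun] = [29027304, 59846760, 68988888]
r5 m[φ2→rain] = [185, 104, 237]
r5 m[φ2→slip] = [32620752, 11504862, 8436348]
r5 m[φ3→fog] = [9, 7, 1]
r5 m[φ4→slip] = [1, 4, 5]
r5 m[φ5→rain] = [3, 9, 4]
r5 m[φ6→wet] = [3, 5, 9]
r5 m[φ7→sun] = [3, 8, 1]
r5 m[φ8→slip] = [7, 7, 2]
r5 m[rain→φ0] = [481740, 1358136, 860784]
r5 m[rain→φ1] = [133200, 219024, 221832]
r5 m[rain→φ2] = [624960, 3055806, 849888]
r5 m[rain→φ5] = [38539200, 35311536, 50355864]
r5 m[fog→φ1] = [9, 7, 1]
r5 m[fog→φ3] = [599280, 560094, 313752]
r5 m[wet→φ0] = [3, 5, 9]
r5 m[wet→φ6] = [108420, 183645, 97485]
r5 m[slip→φ2] = [7, 28, 10]
r5 m[slip→φ4] = [1684830, 621250, 120220]
r5 m[slip→φ8] = [240690, 355000, 300550]
r5 m[wind→φ0] = [1, 1, 1]
r5 m[sun→φ1] = [3, 8, 1]
r5 m[sun→φ7] = [402162, 919536, 1065156]
r6 m[φ0→rain] = [240, 234, 234]
r6 m[φ0→wet] = [32961132, 55268640, 28846476]
r6 m[φ0→wind] = [199571460, 184512768, 250760652]
r6 m[φ1→rain] = [868, 1451, 908]
r6 m[φ1→fog] = [40055472, 36211464, 20865384]
r6 m[φ1→sun] = [29027304, 59846760, 68988888]
r6 m[φ2→rain] = [185, 104, 237]
r6 m[φ2→slip] = [32620752, 11504862, 8436348]
r6 m[φ3→fog] = [9, 7, 1]
r6 m[φ4→slip] = [1, 4, 5]
r6 m[φ5→rain] = [3, 9, 4]
r6 m[φ6→wet] = [3, 5, 9]
r6 m[φ7→sun] = [3, 8, 1]
r6 m[φ8→slip] = [7, 7, 2]
r6 m[rain→φ0] = [481740, 1358136, 860784]
r6 m[rain→φ1] = [133200, 219024, 221832]
r6 m[rain→φ2] = [624960, 3055806, 849888]
r6 m[rain→φ5] = [38539200, 35311536, 50355864]
r6 m[fog→φ1] = [9, 7, 1]
r6 m[fog→φ3] = [40055472, 36211464, 20865384]
r6 m[wet→φ0] = [3, 5, 9]
r6 m[wet→φ6] = [32961132, 55268640, 28846476]
r6 m[slip→φ2] = [7, 28, 10]
r6 m[slip→φ4] = [228345264, 80534034, 16872696]
r6 m[slip→φ8] = [32620752, 46019448, 42181740]
r6 m[wind→φ0] = [1, 1, 1]
r6 m[sun→φ1] = [3, 8, 1]
r6 m[sun→φ7] = [29027304, 59846760, 68988888]
r7 m[φ0→rain] = [240, 234, 234]
r7 m[φ0→wet] = [32961132, 55268640, 28846476]
r7 m[φ0→wind] = [199571460, 184512768, 250760652]
r7 m[φ1→rain] = [868, 1451, 908]
r7 m[φ1→fog] = [40055472, 36211464, 20865384]
r7 m[φ1→sun] = [29027304, 59846760, 68988888]
r7 m[φ2→rain] = [185, 104, 237]
r7 m[φ2→slip] = [32620752, 11504862, 8436348]
r7 m[φ3→fog] = [9, 7, 1]
r7 m[φ4→slip] = [1, 4, 5]
r7 m[φ5→rain] = [3, 9, 4]
r7 m[φ6→wet] = [3, 5, 9]
r7 m[φ7→sun] = [3, 8, 1]
r7 m[φ8→slip] = [7, 7, 2]
r7 m[rain→φ0] = [481740, 1358136, 860784]
r7 m[rain→φ1] = [133200, 219024, 221832]
r7 m[rain→φ2] = [624960, 3055806, 849888]
r7 m[rain→φ5] = [38539200, 35311536, 50355864]
r7 m[fog→φ1] = [9, 7, 1]
r7 m[fog→φ3] = [40055472, 36211464, 20865384]
r7 m[wet→φ0] = [3, 5, 9]
r7 m[wet→φ6] = [32961132, 55268640, 28846476]
r7 m[slip→φ2] = [7, 28, 10]
r7 m[slip→φ4] = [228345264, 80534034, 16872696]
r7 m[slip→φ8] = [32620752, 46019448, 42181740]
r7 m[wind→φ0] = [1, 1, 1]
r7 m[sun→φ1] = [3, 8, 1]
r7 m[sun→φ7] = [29027304, 59846760, 68988888]
fixed point reached at round 7
b[wind] = ⊗ incoming = [199571460, 184512768, 250760652]

b[wind] = [199571460, 184512768, 250760652]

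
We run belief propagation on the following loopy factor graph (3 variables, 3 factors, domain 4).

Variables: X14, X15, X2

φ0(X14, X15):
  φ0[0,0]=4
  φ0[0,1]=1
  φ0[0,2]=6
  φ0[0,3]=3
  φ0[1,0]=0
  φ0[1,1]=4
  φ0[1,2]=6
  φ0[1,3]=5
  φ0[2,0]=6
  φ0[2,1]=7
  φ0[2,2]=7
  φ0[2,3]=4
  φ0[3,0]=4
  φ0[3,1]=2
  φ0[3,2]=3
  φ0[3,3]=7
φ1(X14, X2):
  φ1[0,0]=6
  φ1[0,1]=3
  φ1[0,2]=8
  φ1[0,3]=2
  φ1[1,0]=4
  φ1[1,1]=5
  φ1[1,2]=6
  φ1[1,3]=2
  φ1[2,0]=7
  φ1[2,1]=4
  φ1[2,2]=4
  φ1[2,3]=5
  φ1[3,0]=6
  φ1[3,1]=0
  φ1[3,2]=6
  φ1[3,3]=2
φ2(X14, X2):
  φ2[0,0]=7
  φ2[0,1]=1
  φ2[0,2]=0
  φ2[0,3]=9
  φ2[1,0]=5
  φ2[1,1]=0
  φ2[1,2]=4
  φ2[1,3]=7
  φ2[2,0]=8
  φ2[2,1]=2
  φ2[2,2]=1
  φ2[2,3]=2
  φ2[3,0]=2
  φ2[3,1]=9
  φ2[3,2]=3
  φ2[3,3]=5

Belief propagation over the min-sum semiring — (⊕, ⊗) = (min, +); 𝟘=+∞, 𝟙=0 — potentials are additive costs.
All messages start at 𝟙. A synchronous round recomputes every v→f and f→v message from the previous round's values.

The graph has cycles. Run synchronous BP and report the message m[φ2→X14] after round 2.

init: all messages = 𝟙 over 4 values
r1 m[φ0→X14] = [1, 0, 4, 2]
r1 m[φ0→X15] = [0, 1, 3, 3]
r1 m[φ1→X14] = [2, 2, 4, 0]
r1 m[φ1→X2] = [4, 0, 4, 2]
r1 m[φ2→X14] = [0, 0, 1, 2]
r1 m[φ2→X2] = [2, 0, 0, 2]
r1 m[X14→φ0] = [0, 0, 0, 0]
r1 m[X14→φ1] = [0, 0, 0, 0]
r1 m[X14→φ2] = [0, 0, 0, 0]
r1 m[X15→φ0] = [0, 0, 0, 0]
r1 m[X2→φ1] = [0, 0, 0, 0]
r1 m[X2→φ2] = [0, 0, 0, 0]
r2 m[φ0→X14] = [1, 0, 4, 2]
r2 m[φ0→X15] = [0, 1, 3, 3]
r2 m[φ1→X14] = [2, 2, 4, 0]
r2 m[φ1→X2] = [4, 0, 4, 2]
r2 m[φ2→X14] = [0, 0, 1, 2]
r2 m[φ2→X2] = [2, 0, 0, 2]
r2 m[X14→φ0] = [2, 2, 5, 2]
r2 m[X14→φ1] = [1, 0, 5, 4]
r2 m[X14→φ2] = [3, 2, 8, 2]
r2 m[X15→φ0] = [0, 0, 0, 0]
r2 m[X2→φ1] = [2, 0, 0, 2]
r2 m[X2→φ2] = [4, 0, 4, 2]

message @ round 2 = [0, 0, 1, 2]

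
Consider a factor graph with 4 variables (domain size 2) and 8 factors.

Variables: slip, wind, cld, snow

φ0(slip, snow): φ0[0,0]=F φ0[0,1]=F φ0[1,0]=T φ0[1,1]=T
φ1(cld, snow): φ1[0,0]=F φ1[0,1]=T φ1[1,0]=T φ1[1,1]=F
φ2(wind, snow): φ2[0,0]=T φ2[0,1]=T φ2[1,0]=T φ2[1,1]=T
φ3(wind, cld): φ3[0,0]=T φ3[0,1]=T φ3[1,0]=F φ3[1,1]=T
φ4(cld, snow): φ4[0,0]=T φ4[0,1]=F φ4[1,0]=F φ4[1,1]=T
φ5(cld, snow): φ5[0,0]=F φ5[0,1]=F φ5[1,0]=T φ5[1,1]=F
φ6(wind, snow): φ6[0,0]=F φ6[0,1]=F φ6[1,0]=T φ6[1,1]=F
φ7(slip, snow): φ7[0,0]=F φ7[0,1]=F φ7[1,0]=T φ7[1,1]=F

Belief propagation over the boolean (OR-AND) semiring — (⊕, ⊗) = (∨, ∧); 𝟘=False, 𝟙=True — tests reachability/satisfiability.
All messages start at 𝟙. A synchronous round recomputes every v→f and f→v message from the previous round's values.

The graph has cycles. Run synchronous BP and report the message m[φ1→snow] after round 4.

message @ round 4 = [T, F]

init: all messages = 𝟙 over 2 values
r1 m[φ0→slip] = [F, T]
r1 m[φ0→snow] = [T, T]
r1 m[φ1→cld] = [T, T]
r1 m[φ1→snow] = [T, T]
r1 m[φ2→wind] = [T, T]
r1 m[φ2→snow] = [T, T]
r1 m[φ3→wind] = [T, T]
r1 m[φ3→cld] = [T, T]
r1 m[φ4→cld] = [T, T]
r1 m[φ4→snow] = [T, T]
r1 m[φ5→cld] = [F, T]
r1 m[φ5→snow] = [T, F]
r1 m[φ6→wind] = [F, T]
r1 m[φ6→snow] = [T, F]
r1 m[φ7→slip] = [F, T]
r1 m[φ7→snow] = [T, F]
r1 m[slip→φ0] = [T, T]
r1 m[slip→φ7] = [T, T]
r1 m[wind→φ2] = [T, T]
r1 m[wind→φ3] = [T, T]
r1 m[wind→φ6] = [T, T]
r1 m[cld→φ1] = [T, T]
r1 m[cld→φ3] = [T, T]
r1 m[cld→φ4] = [T, T]
r1 m[cld→φ5] = [T, T]
r1 m[snow→φ0] = [T, T]
r1 m[snow→φ1] = [T, T]
r1 m[snow→φ2] = [T, T]
r1 m[snow→φ4] = [T, T]
r1 m[snow→φ5] = [T, T]
r1 m[snow→φ6] = [T, T]
r1 m[snow→φ7] = [T, T]
r2 m[φ0→slip] = [F, T]
r2 m[φ0→snow] = [T, T]
r2 m[φ1→cld] = [T, T]
r2 m[φ1→snow] = [T, T]
r2 m[φ2→wind] = [T, T]
r2 m[φ2→snow] = [T, T]
r2 m[φ3→wind] = [T, T]
r2 m[φ3→cld] = [T, T]
r2 m[φ4→cld] = [T, T]
r2 m[φ4→snow] = [T, T]
r2 m[φ5→cld] = [F, T]
r2 m[φ5→snow] = [T, F]
r2 m[φ6→wind] = [F, T]
r2 m[φ6→snow] = [T, F]
r2 m[φ7→slip] = [F, T]
r2 m[φ7→snow] = [T, F]
r2 m[slip→φ0] = [F, T]
r2 m[slip→φ7] = [F, T]
r2 m[wind→φ2] = [F, T]
r2 m[wind→φ3] = [F, T]
r2 m[wind→φ6] = [T, T]
r2 m[cld→φ1] = [F, T]
r2 m[cld→φ3] = [F, T]
r2 m[cld→φ4] = [F, T]
r2 m[cld→φ5] = [T, T]
r2 m[snow→φ0] = [T, F]
r2 m[snow→φ1] = [T, F]
r2 m[snow→φ2] = [T, F]
r2 m[snow→φ4] = [T, F]
r2 m[snow→φ5] = [T, F]
r2 m[snow→φ6] = [T, F]
r2 m[snow→φ7] = [T, F]
r3 m[φ0→slip] = [F, T]
r3 m[φ0→snow] = [T, T]
r3 m[φ1→cld] = [F, T]
r3 m[φ1→snow] = [T, F]
r3 m[φ2→wind] = [T, T]
r3 m[φ2→snow] = [T, T]
r3 m[φ3→wind] = [T, T]
r3 m[φ3→cld] = [F, T]
r3 m[φ4→cld] = [T, F]
r3 m[φ4→snow] = [F, T]
r3 m[φ5→cld] = [F, T]
r3 m[φ5→snow] = [T, F]
r3 m[φ6→wind] = [F, T]
r3 m[φ6→snow] = [T, F]
r3 m[φ7→slip] = [F, T]
r3 m[φ7→snow] = [T, F]
r3 m[slip→φ0] = [F, T]
r3 m[slip→φ7] = [F, T]
r3 m[wind→φ2] = [F, T]
r3 m[wind→φ3] = [F, T]
r3 m[wind→φ6] = [T, T]
r3 m[cld→φ1] = [F, T]
r3 m[cld→φ3] = [F, T]
r3 m[cld→φ4] = [F, T]
r3 m[cld→φ5] = [T, T]
r3 m[snow→φ0] = [T, F]
r3 m[snow→φ1] = [T, F]
r3 m[snow→φ2] = [T, F]
r3 m[snow→φ4] = [T, F]
r3 m[snow→φ5] = [T, F]
r3 m[snow→φ6] = [T, F]
r3 m[snow→φ7] = [T, F]
r4 m[φ0→slip] = [F, T]
r4 m[φ0→snow] = [T, T]
r4 m[φ1→cld] = [F, T]
r4 m[φ1→snow] = [T, F]
r4 m[φ2→wind] = [T, T]
r4 m[φ2→snow] = [T, T]
r4 m[φ3→wind] = [T, T]
r4 m[φ3→cld] = [F, T]
r4 m[φ4→cld] = [T, F]
r4 m[φ4→snow] = [F, T]
r4 m[φ5→cld] = [F, T]
r4 m[φ5→snow] = [T, F]
r4 m[φ6→wind] = [F, T]
r4 m[φ6→snow] = [T, F]
r4 m[φ7→slip] = [F, T]
r4 m[φ7→snow] = [T, F]
r4 m[slip→φ0] = [F, T]
r4 m[slip→φ7] = [F, T]
r4 m[wind→φ2] = [F, T]
r4 m[wind→φ3] = [F, T]
r4 m[wind→φ6] = [T, T]
r4 m[cld→φ1] = [F, F]
r4 m[cld→φ3] = [F, F]
r4 m[cld→φ4] = [F, T]
r4 m[cld→φ5] = [F, F]
r4 m[snow→φ0] = [F, F]
r4 m[snow→φ1] = [F, F]
r4 m[snow→φ2] = [F, F]
r4 m[snow→φ4] = [T, F]
r4 m[snow→φ5] = [F, F]
r4 m[snow→φ6] = [F, F]
r4 m[snow→φ7] = [F, F]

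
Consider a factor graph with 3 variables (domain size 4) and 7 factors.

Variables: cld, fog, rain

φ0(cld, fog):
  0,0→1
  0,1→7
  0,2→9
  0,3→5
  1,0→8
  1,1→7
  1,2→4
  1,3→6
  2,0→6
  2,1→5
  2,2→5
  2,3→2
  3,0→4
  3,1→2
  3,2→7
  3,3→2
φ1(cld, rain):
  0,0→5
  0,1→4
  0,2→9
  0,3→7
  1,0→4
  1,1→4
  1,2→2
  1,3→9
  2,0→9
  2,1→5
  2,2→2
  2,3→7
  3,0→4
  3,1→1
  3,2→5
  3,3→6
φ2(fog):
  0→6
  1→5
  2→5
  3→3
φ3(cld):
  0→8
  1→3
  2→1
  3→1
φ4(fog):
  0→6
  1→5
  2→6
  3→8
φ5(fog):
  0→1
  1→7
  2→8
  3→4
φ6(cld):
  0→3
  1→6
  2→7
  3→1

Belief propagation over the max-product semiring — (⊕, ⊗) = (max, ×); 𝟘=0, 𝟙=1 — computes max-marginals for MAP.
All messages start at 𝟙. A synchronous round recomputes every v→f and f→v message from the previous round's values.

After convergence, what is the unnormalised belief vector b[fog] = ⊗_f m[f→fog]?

b[fog] = [46656, 264600, 466560, 103680]

init: all messages = 𝟙 over 4 values
r1 m[φ0→cld] = [9, 8, 6, 7]
r1 m[φ0→fog] = [8, 7, 9, 6]
r1 m[φ1→cld] = [9, 9, 9, 6]
r1 m[φ1→rain] = [9, 5, 9, 9]
r1 m[φ2→fog] = [6, 5, 5, 3]
r1 m[φ3→cld] = [8, 3, 1, 1]
r1 m[φ4→fog] = [6, 5, 6, 8]
r1 m[φ5→fog] = [1, 7, 8, 4]
r1 m[φ6→cld] = [3, 6, 7, 1]
r1 m[cld→φ0] = [1, 1, 1, 1]
r1 m[cld→φ1] = [1, 1, 1, 1]
r1 m[cld→φ3] = [1, 1, 1, 1]
r1 m[cld→φ6] = [1, 1, 1, 1]
r1 m[fog→φ0] = [1, 1, 1, 1]
r1 m[fog→φ2] = [1, 1, 1, 1]
r1 m[fog→φ4] = [1, 1, 1, 1]
r1 m[fog→φ5] = [1, 1, 1, 1]
r1 m[rain→φ1] = [1, 1, 1, 1]
r2 m[φ0→cld] = [9, 8, 6, 7]
r2 m[φ0→fog] = [8, 7, 9, 6]
r2 m[φ1→cld] = [9, 9, 9, 6]
r2 m[φ1→rain] = [9, 5, 9, 9]
r2 m[φ2→fog] = [6, 5, 5, 3]
r2 m[φ3→cld] = [8, 3, 1, 1]
r2 m[φ4→fog] = [6, 5, 6, 8]
r2 m[φ5→fog] = [1, 7, 8, 4]
r2 m[φ6→cld] = [3, 6, 7, 1]
r2 m[cld→φ0] = [216, 162, 63, 6]
r2 m[cld→φ1] = [216, 144, 42, 7]
r2 m[cld→φ3] = [243, 432, 378, 42]
r2 m[cld→φ6] = [648, 216, 54, 42]
r2 m[fog→φ0] = [36, 175, 240, 96]
r2 m[fog→φ2] = [48, 245, 432, 192]
r2 m[fog→φ4] = [48, 245, 360, 72]
r2 m[fog→φ5] = [288, 175, 270, 144]
r2 m[rain→φ1] = [1, 1, 1, 1]
r3 m[φ0→cld] = [2160, 1225, 1200, 1680]
r3 m[φ0→fog] = [1296, 1512, 1944, 1080]
r3 m[φ1→cld] = [9, 9, 9, 6]
r3 m[φ1→rain] = [1080, 864, 1944, 1512]
r3 m[φ2→fog] = [6, 5, 5, 3]
r3 m[φ3→cld] = [8, 3, 1, 1]
r3 m[φ4→fog] = [6, 5, 6, 8]
r3 m[φ5→fog] = [1, 7, 8, 4]
r3 m[φ6→cld] = [3, 6, 7, 1]
r3 m[cld→φ0] = [216, 162, 63, 6]
r3 m[cld→φ1] = [216, 144, 42, 7]
r3 m[cld→φ3] = [243, 432, 378, 42]
r3 m[cld→φ6] = [648, 216, 54, 42]
r3 m[fog→φ0] = [36, 175, 240, 96]
r3 m[fog→φ2] = [48, 245, 432, 192]
r3 m[fog→φ4] = [48, 245, 360, 72]
r3 m[fog→φ5] = [288, 175, 270, 144]
r3 m[rain→φ1] = [1, 1, 1, 1]
r4 m[φ0→cld] = [2160, 1225, 1200, 1680]
r4 m[φ0→fog] = [1296, 1512, 1944, 1080]
r4 m[φ1→cld] = [9, 9, 9, 6]
r4 m[φ1→rain] = [1080, 864, 1944, 1512]
r4 m[φ2→fog] = [6, 5, 5, 3]
r4 m[φ3→cld] = [8, 3, 1, 1]
r4 m[φ4→fog] = [6, 5, 6, 8]
r4 m[φ5→fog] = [1, 7, 8, 4]
r4 m[φ6→cld] = [3, 6, 7, 1]
r4 m[cld→φ0] = [216, 162, 63, 6]
r4 m[cld→φ1] = [51840, 22050, 8400, 1680]
r4 m[cld→φ3] = [58320, 66150, 75600, 10080]
r4 m[cld→φ6] = [155520, 33075, 10800, 10080]
r4 m[fog→φ0] = [36, 175, 240, 96]
r4 m[fog→φ2] = [7776, 52920, 93312, 34560]
r4 m[fog→φ4] = [7776, 52920, 77760, 12960]
r4 m[fog→φ5] = [46656, 37800, 58320, 25920]
r4 m[rain→φ1] = [1, 1, 1, 1]
r5 m[φ0→cld] = [2160, 1225, 1200, 1680]
r5 m[φ0→fog] = [1296, 1512, 1944, 1080]
r5 m[φ1→cld] = [9, 9, 9, 6]
r5 m[φ1→rain] = [259200, 207360, 466560, 362880]
r5 m[φ2→fog] = [6, 5, 5, 3]
r5 m[φ3→cld] = [8, 3, 1, 1]
r5 m[φ4→fog] = [6, 5, 6, 8]
r5 m[φ5→fog] = [1, 7, 8, 4]
r5 m[φ6→cld] = [3, 6, 7, 1]
r5 m[cld→φ0] = [216, 162, 63, 6]
r5 m[cld→φ1] = [51840, 22050, 8400, 1680]
r5 m[cld→φ3] = [58320, 66150, 75600, 10080]
r5 m[cld→φ6] = [155520, 33075, 10800, 10080]
r5 m[fog→φ0] = [36, 175, 240, 96]
r5 m[fog→φ2] = [7776, 52920, 93312, 34560]
r5 m[fog→φ4] = [7776, 52920, 77760, 12960]
r5 m[fog→φ5] = [46656, 37800, 58320, 25920]
r5 m[rain→φ1] = [1, 1, 1, 1]
r6 m[φ0→cld] = [2160, 1225, 1200, 1680]
r6 m[φ0→fog] = [1296, 1512, 1944, 1080]
r6 m[φ1→cld] = [9, 9, 9, 6]
r6 m[φ1→rain] = [259200, 207360, 466560, 362880]
r6 m[φ2→fog] = [6, 5, 5, 3]
r6 m[φ3→cld] = [8, 3, 1, 1]
r6 m[φ4→fog] = [6, 5, 6, 8]
r6 m[φ5→fog] = [1, 7, 8, 4]
r6 m[φ6→cld] = [3, 6, 7, 1]
r6 m[cld→φ0] = [216, 162, 63, 6]
r6 m[cld→φ1] = [51840, 22050, 8400, 1680]
r6 m[cld→φ3] = [58320, 66150, 75600, 10080]
r6 m[cld→φ6] = [155520, 33075, 10800, 10080]
r6 m[fog→φ0] = [36, 175, 240, 96]
r6 m[fog→φ2] = [7776, 52920, 93312, 34560]
r6 m[fog→φ4] = [7776, 52920, 77760, 12960]
r6 m[fog→φ5] = [46656, 37800, 58320, 25920]
r6 m[rain→φ1] = [1, 1, 1, 1]
fixed point reached at round 6
b[fog] = ⊗ incoming = [46656, 264600, 466560, 103680]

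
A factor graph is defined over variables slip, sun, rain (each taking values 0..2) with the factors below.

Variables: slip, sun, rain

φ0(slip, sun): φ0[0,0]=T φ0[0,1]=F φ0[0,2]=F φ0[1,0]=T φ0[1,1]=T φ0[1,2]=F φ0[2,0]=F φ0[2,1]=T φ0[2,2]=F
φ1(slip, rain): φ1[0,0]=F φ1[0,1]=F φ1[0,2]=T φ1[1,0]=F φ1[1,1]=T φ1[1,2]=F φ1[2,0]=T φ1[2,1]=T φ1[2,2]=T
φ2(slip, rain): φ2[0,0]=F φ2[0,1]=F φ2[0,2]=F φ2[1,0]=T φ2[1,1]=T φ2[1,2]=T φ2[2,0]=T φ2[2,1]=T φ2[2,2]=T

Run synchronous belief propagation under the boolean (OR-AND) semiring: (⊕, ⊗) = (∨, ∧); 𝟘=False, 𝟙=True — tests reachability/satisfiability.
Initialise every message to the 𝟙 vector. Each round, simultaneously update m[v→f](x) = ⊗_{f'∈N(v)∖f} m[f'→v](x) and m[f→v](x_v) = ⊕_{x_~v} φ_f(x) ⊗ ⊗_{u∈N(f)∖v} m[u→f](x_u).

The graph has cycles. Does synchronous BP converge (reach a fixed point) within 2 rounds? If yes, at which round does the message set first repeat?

NOT CONVERGED within 2 rounds

init: all messages = 𝟙 over 3 values
r1 m[φ0→slip] = [T, T, T]
r1 m[φ0→sun] = [T, T, F]
r1 m[φ1→slip] = [T, T, T]
r1 m[φ1→rain] = [T, T, T]
r1 m[φ2→slip] = [F, T, T]
r1 m[φ2→rain] = [T, T, T]
r1 m[slip→φ0] = [T, T, T]
r1 m[slip→φ1] = [T, T, T]
r1 m[slip→φ2] = [T, T, T]
r1 m[sun→φ0] = [T, T, T]
r1 m[rain→φ1] = [T, T, T]
r1 m[rain→φ2] = [T, T, T]
r2 m[φ0→slip] = [T, T, T]
r2 m[φ0→sun] = [T, T, F]
r2 m[φ1→slip] = [T, T, T]
r2 m[φ1→rain] = [T, T, T]
r2 m[φ2→slip] = [F, T, T]
r2 m[φ2→rain] = [T, T, T]
r2 m[slip→φ0] = [F, T, T]
r2 m[slip→φ1] = [F, T, T]
r2 m[slip→φ2] = [T, T, T]
r2 m[sun→φ0] = [T, T, T]
r2 m[rain→φ1] = [T, T, T]
r2 m[rain→φ2] = [T, T, T]
no fixed point within 2 rounds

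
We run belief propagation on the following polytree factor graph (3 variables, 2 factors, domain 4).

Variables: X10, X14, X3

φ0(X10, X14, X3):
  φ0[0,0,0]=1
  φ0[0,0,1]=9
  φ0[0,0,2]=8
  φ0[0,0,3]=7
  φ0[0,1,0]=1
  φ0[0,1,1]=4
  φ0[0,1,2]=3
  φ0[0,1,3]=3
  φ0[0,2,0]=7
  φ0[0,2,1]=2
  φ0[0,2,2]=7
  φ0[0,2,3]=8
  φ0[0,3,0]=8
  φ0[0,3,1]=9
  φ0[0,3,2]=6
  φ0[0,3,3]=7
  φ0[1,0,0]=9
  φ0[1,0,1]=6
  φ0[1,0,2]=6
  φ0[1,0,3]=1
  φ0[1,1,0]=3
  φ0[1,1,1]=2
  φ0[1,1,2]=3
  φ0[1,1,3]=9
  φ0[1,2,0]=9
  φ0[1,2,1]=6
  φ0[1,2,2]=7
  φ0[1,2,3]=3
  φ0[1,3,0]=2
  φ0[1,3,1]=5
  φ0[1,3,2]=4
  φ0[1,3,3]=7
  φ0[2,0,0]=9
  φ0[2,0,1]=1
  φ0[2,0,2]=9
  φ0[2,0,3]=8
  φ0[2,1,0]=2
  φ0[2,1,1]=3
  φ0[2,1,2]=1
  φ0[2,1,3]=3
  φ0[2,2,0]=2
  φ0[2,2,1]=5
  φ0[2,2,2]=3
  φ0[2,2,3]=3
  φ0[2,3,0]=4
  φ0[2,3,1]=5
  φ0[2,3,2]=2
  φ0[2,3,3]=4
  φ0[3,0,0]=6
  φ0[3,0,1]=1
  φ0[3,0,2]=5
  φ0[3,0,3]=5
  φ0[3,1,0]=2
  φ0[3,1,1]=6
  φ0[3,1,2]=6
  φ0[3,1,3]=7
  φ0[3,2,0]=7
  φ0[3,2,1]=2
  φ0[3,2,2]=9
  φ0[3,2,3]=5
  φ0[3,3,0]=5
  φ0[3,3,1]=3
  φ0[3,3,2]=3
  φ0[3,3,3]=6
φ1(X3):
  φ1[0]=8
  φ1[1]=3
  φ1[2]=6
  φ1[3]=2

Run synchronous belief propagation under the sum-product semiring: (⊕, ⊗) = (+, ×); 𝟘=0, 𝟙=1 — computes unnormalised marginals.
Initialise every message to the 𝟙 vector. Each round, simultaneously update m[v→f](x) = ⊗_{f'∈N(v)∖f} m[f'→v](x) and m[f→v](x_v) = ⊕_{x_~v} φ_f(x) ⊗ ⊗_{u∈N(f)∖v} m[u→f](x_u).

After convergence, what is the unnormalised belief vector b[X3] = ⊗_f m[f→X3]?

init: all messages = 𝟙 over 4 values
r1 m[φ0→X10] = [90, 82, 64, 78]
r1 m[φ0→X14] = [91, 58, 85, 80]
r1 m[φ0→X3] = [77, 69, 82, 86]
r1 m[φ1→X3] = [8, 3, 6, 2]
r1 m[X10→φ0] = [1, 1, 1, 1]
r1 m[X14→φ0] = [1, 1, 1, 1]
r1 m[X3→φ0] = [1, 1, 1, 1]
r1 m[X3→φ1] = [1, 1, 1, 1]
r2 m[φ0→X10] = [90, 82, 64, 78]
r2 m[φ0→X14] = [91, 58, 85, 80]
r2 m[φ0→X3] = [77, 69, 82, 86]
r2 m[φ1→X3] = [8, 3, 6, 2]
r2 m[X10→φ0] = [1, 1, 1, 1]
r2 m[X14→φ0] = [1, 1, 1, 1]
r2 m[X3→φ0] = [8, 3, 6, 2]
r2 m[X3→φ1] = [77, 69, 82, 86]
r3 m[φ0→X10] = [402, 401, 304, 380]
r3 m[φ0→X14] = [461, 231, 439, 356]
r3 m[φ0→X3] = [77, 69, 82, 86]
r3 m[φ1→X3] = [8, 3, 6, 2]
r3 m[X10→φ0] = [1, 1, 1, 1]
r3 m[X14→φ0] = [1, 1, 1, 1]
r3 m[X3→φ0] = [8, 3, 6, 2]
r3 m[X3→φ1] = [77, 69, 82, 86]
r4 m[φ0→X10] = [402, 401, 304, 380]
r4 m[φ0→X14] = [461, 231, 439, 356]
r4 m[φ0→X3] = [77, 69, 82, 86]
r4 m[φ1→X3] = [8, 3, 6, 2]
r4 m[X10→φ0] = [1, 1, 1, 1]
r4 m[X14→φ0] = [1, 1, 1, 1]
r4 m[X3→φ0] = [8, 3, 6, 2]
r4 m[X3→φ1] = [77, 69, 82, 86]
fixed point reached at round 4
b[X3] = ⊗ incoming = [616, 207, 492, 172]

b[X3] = [616, 207, 492, 172]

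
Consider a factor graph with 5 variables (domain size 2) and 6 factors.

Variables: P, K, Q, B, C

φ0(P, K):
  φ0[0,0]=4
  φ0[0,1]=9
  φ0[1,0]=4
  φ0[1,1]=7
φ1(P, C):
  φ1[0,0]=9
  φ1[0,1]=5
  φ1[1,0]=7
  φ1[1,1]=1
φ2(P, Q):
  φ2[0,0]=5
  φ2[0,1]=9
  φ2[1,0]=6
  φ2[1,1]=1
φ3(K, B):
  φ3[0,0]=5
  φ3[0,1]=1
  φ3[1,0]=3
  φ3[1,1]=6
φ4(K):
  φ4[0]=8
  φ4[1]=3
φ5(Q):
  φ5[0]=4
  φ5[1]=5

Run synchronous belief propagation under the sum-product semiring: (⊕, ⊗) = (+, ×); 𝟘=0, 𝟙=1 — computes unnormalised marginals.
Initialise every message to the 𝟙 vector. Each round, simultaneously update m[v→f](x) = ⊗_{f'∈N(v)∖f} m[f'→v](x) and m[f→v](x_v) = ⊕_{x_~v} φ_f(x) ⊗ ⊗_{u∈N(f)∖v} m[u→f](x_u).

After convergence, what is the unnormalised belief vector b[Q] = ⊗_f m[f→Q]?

b[Q] = [194952, 289290]

init: all messages = 𝟙 over 2 values
r1 m[φ0→P] = [13, 11]
r1 m[φ0→K] = [8, 16]
r1 m[φ1→P] = [14, 8]
r1 m[φ1→C] = [16, 6]
r1 m[φ2→P] = [14, 7]
r1 m[φ2→Q] = [11, 10]
r1 m[φ3→K] = [6, 9]
r1 m[φ3→B] = [8, 7]
r1 m[φ4→K] = [8, 3]
r1 m[φ5→Q] = [4, 5]
r1 m[P→φ0] = [1, 1]
r1 m[P→φ1] = [1, 1]
r1 m[P→φ2] = [1, 1]
r1 m[K→φ0] = [1, 1]
r1 m[K→φ3] = [1, 1]
r1 m[K→φ4] = [1, 1]
r1 m[Q→φ2] = [1, 1]
r1 m[Q→φ5] = [1, 1]
r1 m[B→φ3] = [1, 1]
r1 m[C→φ1] = [1, 1]
r2 m[φ0→P] = [13, 11]
r2 m[φ0→K] = [8, 16]
r2 m[φ1→P] = [14, 8]
r2 m[φ1→C] = [16, 6]
r2 m[φ2→P] = [14, 7]
r2 m[φ2→Q] = [11, 10]
r2 m[φ3→K] = [6, 9]
r2 m[φ3→B] = [8, 7]
r2 m[φ4→K] = [8, 3]
r2 m[φ5→Q] = [4, 5]
r2 m[P→φ0] = [196, 56]
r2 m[P→φ1] = [182, 77]
r2 m[P→φ2] = [182, 88]
r2 m[K→φ0] = [48, 27]
r2 m[K→φ3] = [64, 48]
r2 m[K→φ4] = [48, 144]
r2 m[Q→φ2] = [4, 5]
r2 m[Q→φ5] = [11, 10]
r2 m[B→φ3] = [1, 1]
r2 m[C→φ1] = [1, 1]
r3 m[φ0→P] = [435, 381]
r3 m[φ0→K] = [1008, 2156]
r3 m[φ1→P] = [14, 8]
r3 m[φ1→C] = [2177, 987]
r3 m[φ2→P] = [65, 29]
r3 m[φ2→Q] = [1438, 1726]
r3 m[φ3→K] = [6, 9]
r3 m[φ3→B] = [464, 352]
r3 m[φ4→K] = [8, 3]
r3 m[φ5→Q] = [4, 5]
r3 m[P→φ0] = [196, 56]
r3 m[P→φ1] = [182, 77]
r3 m[P→φ2] = [182, 88]
r3 m[K→φ0] = [48, 27]
r3 m[K→φ3] = [64, 48]
r3 m[K→φ4] = [48, 144]
r3 m[Q→φ2] = [4, 5]
r3 m[Q→φ5] = [11, 10]
r3 m[B→φ3] = [1, 1]
r3 m[C→φ1] = [1, 1]
r4 m[φ0→P] = [435, 381]
r4 m[φ0→K] = [1008, 2156]
r4 m[φ1→P] = [14, 8]
r4 m[φ1→C] = [2177, 987]
r4 m[φ2→P] = [65, 29]
r4 m[φ2→Q] = [1438, 1726]
r4 m[φ3→K] = [6, 9]
r4 m[φ3→B] = [464, 352]
r4 m[φ4→K] = [8, 3]
r4 m[φ5→Q] = [4, 5]
r4 m[P→φ0] = [910, 232]
r4 m[P→φ1] = [28275, 11049]
r4 m[P→φ2] = [6090, 3048]
r4 m[K→φ0] = [48, 27]
r4 m[K→φ3] = [8064, 6468]
r4 m[K→φ4] = [6048, 19404]
r4 m[Q→φ2] = [4, 5]
r4 m[Q→φ5] = [1438, 1726]
r4 m[B→φ3] = [1, 1]
r4 m[C→φ1] = [1, 1]
r5 m[φ0→P] = [435, 381]
r5 m[φ0→K] = [4568, 9814]
r5 m[φ1→P] = [14, 8]
r5 m[φ1→C] = [331818, 152424]
r5 m[φ2→P] = [65, 29]
r5 m[φ2→Q] = [48738, 57858]
r5 m[φ3→K] = [6, 9]
r5 m[φ3→B] = [59724, 46872]
r5 m[φ4→K] = [8, 3]
r5 m[φ5→Q] = [4, 5]
r5 m[P→φ0] = [910, 232]
r5 m[P→φ1] = [28275, 11049]
r5 m[P→φ2] = [6090, 3048]
r5 m[K→φ0] = [48, 27]
r5 m[K→φ3] = [8064, 6468]
r5 m[K→φ4] = [6048, 19404]
r5 m[Q→φ2] = [4, 5]
r5 m[Q→φ5] = [1438, 1726]
r5 m[B→φ3] = [1, 1]
r5 m[C→φ1] = [1, 1]
r6 m[φ0→P] = [435, 381]
r6 m[φ0→K] = [4568, 9814]
r6 m[φ1→P] = [14, 8]
r6 m[φ1→C] = [331818, 152424]
r6 m[φ2→P] = [65, 29]
r6 m[φ2→Q] = [48738, 57858]
r6 m[φ3→K] = [6, 9]
r6 m[φ3→B] = [59724, 46872]
r6 m[φ4→K] = [8, 3]
r6 m[φ5→Q] = [4, 5]
r6 m[P→φ0] = [910, 232]
r6 m[P→φ1] = [28275, 11049]
r6 m[P→φ2] = [6090, 3048]
r6 m[K→φ0] = [48, 27]
r6 m[K→φ3] = [36544, 29442]
r6 m[K→φ4] = [27408, 88326]
r6 m[Q→φ2] = [4, 5]
r6 m[Q→φ5] = [48738, 57858]
r6 m[B→φ3] = [1, 1]
r6 m[C→φ1] = [1, 1]
r7 m[φ0→P] = [435, 381]
r7 m[φ0→K] = [4568, 9814]
r7 m[φ1→P] = [14, 8]
r7 m[φ1→C] = [331818, 152424]
r7 m[φ2→P] = [65, 29]
r7 m[φ2→Q] = [48738, 57858]
r7 m[φ3→K] = [6, 9]
r7 m[φ3→B] = [271046, 213196]
r7 m[φ4→K] = [8, 3]
r7 m[φ5→Q] = [4, 5]
r7 m[P→φ0] = [910, 232]
r7 m[P→φ1] = [28275, 11049]
r7 m[P→φ2] = [6090, 3048]
r7 m[K→φ0] = [48, 27]
r7 m[K→φ3] = [36544, 29442]
r7 m[K→φ4] = [27408, 88326]
r7 m[Q→φ2] = [4, 5]
r7 m[Q→φ5] = [48738, 57858]
r7 m[B→φ3] = [1, 1]
r7 m[C→φ1] = [1, 1]
r8 m[φ0→P] = [435, 381]
r8 m[φ0→K] = [4568, 9814]
r8 m[φ1→P] = [14, 8]
r8 m[φ1→C] = [331818, 152424]
r8 m[φ2→P] = [65, 29]
r8 m[φ2→Q] = [48738, 57858]
r8 m[φ3→K] = [6, 9]
r8 m[φ3→B] = [271046, 213196]
r8 m[φ4→K] = [8, 3]
r8 m[φ5→Q] = [4, 5]
r8 m[P→φ0] = [910, 232]
r8 m[P→φ1] = [28275, 11049]
r8 m[P→φ2] = [6090, 3048]
r8 m[K→φ0] = [48, 27]
r8 m[K→φ3] = [36544, 29442]
r8 m[K→φ4] = [27408, 88326]
r8 m[Q→φ2] = [4, 5]
r8 m[Q→φ5] = [48738, 57858]
r8 m[B→φ3] = [1, 1]
r8 m[C→φ1] = [1, 1]
fixed point reached at round 8
b[Q] = ⊗ incoming = [194952, 289290]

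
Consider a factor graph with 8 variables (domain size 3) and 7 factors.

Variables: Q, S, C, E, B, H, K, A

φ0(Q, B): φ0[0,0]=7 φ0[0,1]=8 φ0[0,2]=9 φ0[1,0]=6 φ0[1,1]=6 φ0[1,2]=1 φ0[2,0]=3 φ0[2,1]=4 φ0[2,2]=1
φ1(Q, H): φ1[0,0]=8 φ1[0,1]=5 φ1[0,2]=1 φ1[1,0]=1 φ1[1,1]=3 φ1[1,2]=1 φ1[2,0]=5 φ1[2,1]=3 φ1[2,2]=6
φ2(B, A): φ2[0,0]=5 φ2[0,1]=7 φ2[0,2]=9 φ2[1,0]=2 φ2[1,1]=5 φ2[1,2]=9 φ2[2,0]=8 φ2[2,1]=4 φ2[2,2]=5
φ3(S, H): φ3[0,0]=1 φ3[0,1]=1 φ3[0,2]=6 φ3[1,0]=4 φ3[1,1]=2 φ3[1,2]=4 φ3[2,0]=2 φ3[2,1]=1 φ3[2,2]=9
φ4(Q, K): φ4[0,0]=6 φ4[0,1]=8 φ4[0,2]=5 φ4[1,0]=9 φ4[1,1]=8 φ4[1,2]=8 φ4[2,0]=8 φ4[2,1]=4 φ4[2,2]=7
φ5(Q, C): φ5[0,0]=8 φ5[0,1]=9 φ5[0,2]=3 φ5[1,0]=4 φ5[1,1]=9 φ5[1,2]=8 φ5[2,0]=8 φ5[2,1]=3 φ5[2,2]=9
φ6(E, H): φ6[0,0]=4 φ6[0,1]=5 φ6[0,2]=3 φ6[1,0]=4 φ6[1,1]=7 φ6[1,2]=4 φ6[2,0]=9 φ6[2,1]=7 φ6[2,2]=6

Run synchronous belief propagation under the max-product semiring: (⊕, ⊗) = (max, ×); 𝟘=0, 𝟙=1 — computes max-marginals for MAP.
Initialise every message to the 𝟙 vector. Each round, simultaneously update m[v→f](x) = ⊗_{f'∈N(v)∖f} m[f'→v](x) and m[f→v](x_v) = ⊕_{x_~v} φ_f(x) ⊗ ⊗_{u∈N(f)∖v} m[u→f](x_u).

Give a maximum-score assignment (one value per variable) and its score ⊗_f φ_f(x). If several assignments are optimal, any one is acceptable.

assignment: (Q=0, S=1, C=1, E=2, B=1, H=0, K=1, A=2); score = 1492992

init: all messages = 𝟙 over 3 values
r1 m[φ0→Q] = [9, 6, 4]
r1 m[φ0→B] = [7, 8, 9]
r1 m[φ1→Q] = [8, 3, 6]
r1 m[φ1→H] = [8, 5, 6]
r1 m[φ2→B] = [9, 9, 8]
r1 m[φ2→A] = [8, 7, 9]
r1 m[φ3→S] = [6, 4, 9]
r1 m[φ3→H] = [4, 2, 9]
r1 m[φ4→Q] = [8, 9, 8]
r1 m[φ4→K] = [9, 8, 8]
r1 m[φ5→Q] = [9, 9, 9]
r1 m[φ5→C] = [8, 9, 9]
r1 m[φ6→E] = [5, 7, 9]
r1 m[φ6→H] = [9, 7, 6]
r1 m[Q→φ0] = [1, 1, 1]
r1 m[Q→φ1] = [1, 1, 1]
r1 m[Q→φ4] = [1, 1, 1]
r1 m[Q→φ5] = [1, 1, 1]
r1 m[S→φ3] = [1, 1, 1]
r1 m[C→φ5] = [1, 1, 1]
r1 m[E→φ6] = [1, 1, 1]
r1 m[B→φ0] = [1, 1, 1]
r1 m[B→φ2] = [1, 1, 1]
r1 m[H→φ1] = [1, 1, 1]
r1 m[H→φ3] = [1, 1, 1]
r1 m[H→φ6] = [1, 1, 1]
r1 m[K→φ4] = [1, 1, 1]
r1 m[A→φ2] = [1, 1, 1]
r2 m[φ0→Q] = [9, 6, 4]
r2 m[φ0→B] = [7, 8, 9]
r2 m[φ1→Q] = [8, 3, 6]
r2 m[φ1→H] = [8, 5, 6]
r2 m[φ2→B] = [9, 9, 8]
r2 m[φ2→A] = [8, 7, 9]
r2 m[φ3→S] = [6, 4, 9]
r2 m[φ3→H] = [4, 2, 9]
r2 m[φ4→Q] = [8, 9, 8]
r2 m[φ4→K] = [9, 8, 8]
r2 m[φ5→Q] = [9, 9, 9]
r2 m[φ5→C] = [8, 9, 9]
r2 m[φ6→E] = [5, 7, 9]
r2 m[φ6→H] = [9, 7, 6]
r2 m[Q→φ0] = [576, 243, 432]
r2 m[Q→φ1] = [648, 486, 288]
r2 m[Q→φ4] = [648, 162, 216]
r2 m[Q→φ5] = [576, 162, 192]
r2 m[S→φ3] = [1, 1, 1]
r2 m[C→φ5] = [1, 1, 1]
r2 m[E→φ6] = [1, 1, 1]
r2 m[B→φ0] = [9, 9, 8]
r2 m[B→φ2] = [7, 8, 9]
r2 m[H→φ1] = [36, 14, 54]
r2 m[H→φ3] = [72, 35, 36]
r2 m[H→φ6] = [32, 10, 54]
r2 m[K→φ4] = [1, 1, 1]
r2 m[A→φ2] = [1, 1, 1]
r3 m[φ0→Q] = [72, 54, 36]
r3 m[φ0→B] = [4032, 4608, 5184]
r3 m[φ1→Q] = [288, 54, 324]
r3 m[φ1→H] = [5184, 3240, 1728]
r3 m[φ2→B] = [9, 9, 8]
r3 m[φ2→A] = [72, 49, 72]
r3 m[φ3→S] = [216, 288, 324]
r3 m[φ3→H] = [4, 2, 9]
r3 m[φ4→Q] = [8, 9, 8]
r3 m[φ4→K] = [3888, 5184, 3240]
r3 m[φ5→Q] = [9, 9, 9]
r3 m[φ5→C] = [4608, 5184, 1728]
r3 m[φ6→E] = [162, 216, 324]
r3 m[φ6→H] = [9, 7, 6]
r3 m[Q→φ0] = [576, 243, 432]
r3 m[Q→φ1] = [648, 486, 288]
r3 m[Q→φ4] = [648, 162, 216]
r3 m[Q→φ5] = [576, 162, 192]
r3 m[S→φ3] = [1, 1, 1]
r3 m[C→φ5] = [1, 1, 1]
r3 m[E→φ6] = [1, 1, 1]
r3 m[B→φ0] = [9, 9, 8]
r3 m[B→φ2] = [7, 8, 9]
r3 m[H→φ1] = [36, 14, 54]
r3 m[H→φ3] = [72, 35, 36]
r3 m[H→φ6] = [32, 10, 54]
r3 m[K→φ4] = [1, 1, 1]
r3 m[A→φ2] = [1, 1, 1]
r4 m[φ0→Q] = [72, 54, 36]
r4 m[φ0→B] = [4032, 4608, 5184]
r4 m[φ1→Q] = [288, 54, 324]
r4 m[φ1→H] = [5184, 3240, 1728]
r4 m[φ2→B] = [9, 9, 8]
r4 m[φ2→A] = [72, 49, 72]
r4 m[φ3→S] = [216, 288, 324]
r4 m[φ3→H] = [4, 2, 9]
r4 m[φ4→Q] = [8, 9, 8]
r4 m[φ4→K] = [3888, 5184, 3240]
r4 m[φ5→Q] = [9, 9, 9]
r4 m[φ5→C] = [4608, 5184, 1728]
r4 m[φ6→E] = [162, 216, 324]
r4 m[φ6→H] = [9, 7, 6]
r4 m[Q→φ0] = [20736, 4374, 23328]
r4 m[Q→φ1] = [5184, 4374, 2592]
r4 m[Q→φ4] = [186624, 26244, 104976]
r4 m[Q→φ5] = [165888, 26244, 93312]
r4 m[S→φ3] = [1, 1, 1]
r4 m[C→φ5] = [1, 1, 1]
r4 m[E→φ6] = [1, 1, 1]
r4 m[B→φ0] = [9, 9, 8]
r4 m[B→φ2] = [4032, 4608, 5184]
r4 m[H→φ1] = [36, 14, 54]
r4 m[H→φ3] = [46656, 22680, 10368]
r4 m[H→φ6] = [20736, 6480, 15552]
r4 m[K→φ4] = [1, 1, 1]
r4 m[A→φ2] = [1, 1, 1]
r5 m[φ0→Q] = [72, 54, 36]
r5 m[φ0→B] = [145152, 165888, 186624]
r5 m[φ1→Q] = [288, 54, 324]
r5 m[φ1→H] = [41472, 25920, 15552]
r5 m[φ2→B] = [9, 9, 8]
r5 m[φ2→A] = [41472, 28224, 41472]
r5 m[φ3→S] = [62208, 186624, 93312]
r5 m[φ3→H] = [4, 2, 9]
r5 m[φ4→Q] = [8, 9, 8]
r5 m[φ4→K] = [1119744, 1492992, 933120]
r5 m[φ5→Q] = [9, 9, 9]
r5 m[φ5→C] = [1327104, 1492992, 839808]
r5 m[φ6→E] = [82944, 82944, 186624]
r5 m[φ6→H] = [9, 7, 6]
r5 m[Q→φ0] = [20736, 4374, 23328]
r5 m[Q→φ1] = [5184, 4374, 2592]
r5 m[Q→φ4] = [186624, 26244, 104976]
r5 m[Q→φ5] = [165888, 26244, 93312]
r5 m[S→φ3] = [1, 1, 1]
r5 m[C→φ5] = [1, 1, 1]
r5 m[E→φ6] = [1, 1, 1]
r5 m[B→φ0] = [9, 9, 8]
r5 m[B→φ2] = [4032, 4608, 5184]
r5 m[H→φ1] = [36, 14, 54]
r5 m[H→φ3] = [46656, 22680, 10368]
r5 m[H→φ6] = [20736, 6480, 15552]
r5 m[K→φ4] = [1, 1, 1]
r5 m[A→φ2] = [1, 1, 1]
r6 m[φ0→Q] = [72, 54, 36]
r6 m[φ0→B] = [145152, 165888, 186624]
r6 m[φ1→Q] = [288, 54, 324]
r6 m[φ1→H] = [41472, 25920, 15552]
r6 m[φ2→B] = [9, 9, 8]
r6 m[φ2→A] = [41472, 28224, 41472]
r6 m[φ3→S] = [62208, 186624, 93312]
r6 m[φ3→H] = [4, 2, 9]
r6 m[φ4→Q] = [8, 9, 8]
r6 m[φ4→K] = [1119744, 1492992, 933120]
r6 m[φ5→Q] = [9, 9, 9]
r6 m[φ5→C] = [1327104, 1492992, 839808]
r6 m[φ6→E] = [82944, 82944, 186624]
r6 m[φ6→H] = [9, 7, 6]
r6 m[Q→φ0] = [20736, 4374, 23328]
r6 m[Q→φ1] = [5184, 4374, 2592]
r6 m[Q→φ4] = [186624, 26244, 104976]
r6 m[Q→φ5] = [165888, 26244, 93312]
r6 m[S→φ3] = [1, 1, 1]
r6 m[C→φ5] = [1, 1, 1]
r6 m[E→φ6] = [1, 1, 1]
r6 m[B→φ0] = [9, 9, 8]
r6 m[B→φ2] = [145152, 165888, 186624]
r6 m[H→φ1] = [36, 14, 54]
r6 m[H→φ3] = [373248, 181440, 93312]
r6 m[H→φ6] = [165888, 51840, 139968]
r6 m[K→φ4] = [1, 1, 1]
r6 m[A→φ2] = [1, 1, 1]
r7 m[φ0→Q] = [72, 54, 36]
r7 m[φ0→B] = [145152, 165888, 186624]
r7 m[φ1→Q] = [288, 54, 324]
r7 m[φ1→H] = [41472, 25920, 15552]
r7 m[φ2→B] = [9, 9, 8]
r7 m[φ2→A] = [1492992, 1016064, 1492992]
r7 m[φ3→S] = [559872, 1492992, 839808]
r7 m[φ3→H] = [4, 2, 9]
r7 m[φ4→Q] = [8, 9, 8]
r7 m[φ4→K] = [1119744, 1492992, 933120]
r7 m[φ5→Q] = [9, 9, 9]
r7 m[φ5→C] = [1327104, 1492992, 839808]
r7 m[φ6→E] = [663552, 663552, 1492992]
r7 m[φ6→H] = [9, 7, 6]
r7 m[Q→φ0] = [20736, 4374, 23328]
r7 m[Q→φ1] = [5184, 4374, 2592]
r7 m[Q→φ4] = [186624, 26244, 104976]
r7 m[Q→φ5] = [165888, 26244, 93312]
r7 m[S→φ3] = [1, 1, 1]
r7 m[C→φ5] = [1, 1, 1]
r7 m[E→φ6] = [1, 1, 1]
r7 m[B→φ0] = [9, 9, 8]
r7 m[B→φ2] = [145152, 165888, 186624]
r7 m[H→φ1] = [36, 14, 54]
r7 m[H→φ3] = [373248, 181440, 93312]
r7 m[H→φ6] = [165888, 51840, 139968]
r7 m[K→φ4] = [1, 1, 1]
r7 m[A→φ2] = [1, 1, 1]
r8 m[φ0→Q] = [72, 54, 36]
r8 m[φ0→B] = [145152, 165888, 186624]
r8 m[φ1→Q] = [288, 54, 324]
r8 m[φ1→H] = [41472, 25920, 15552]
r8 m[φ2→B] = [9, 9, 8]
r8 m[φ2→A] = [1492992, 1016064, 1492992]
r8 m[φ3→S] = [559872, 1492992, 839808]
r8 m[φ3→H] = [4, 2, 9]
r8 m[φ4→Q] = [8, 9, 8]
r8 m[φ4→K] = [1119744, 1492992, 933120]
r8 m[φ5→Q] = [9, 9, 9]
r8 m[φ5→C] = [1327104, 1492992, 839808]
r8 m[φ6→E] = [663552, 663552, 1492992]
r8 m[φ6→H] = [9, 7, 6]
r8 m[Q→φ0] = [20736, 4374, 23328]
r8 m[Q→φ1] = [5184, 4374, 2592]
r8 m[Q→φ4] = [186624, 26244, 104976]
r8 m[Q→φ5] = [165888, 26244, 93312]
r8 m[S→φ3] = [1, 1, 1]
r8 m[C→φ5] = [1, 1, 1]
r8 m[E→φ6] = [1, 1, 1]
r8 m[B→φ0] = [9, 9, 8]
r8 m[B→φ2] = [145152, 165888, 186624]
r8 m[H→φ1] = [36, 14, 54]
r8 m[H→φ3] = [373248, 181440, 93312]
r8 m[H→φ6] = [165888, 51840, 139968]
r8 m[K→φ4] = [1, 1, 1]
r8 m[A→φ2] = [1, 1, 1]
fixed point reached at round 8
traceback from Q: (Q=0, S=1, C=1, E=2, B=1, H=0, K=1, A=2), score=1492992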